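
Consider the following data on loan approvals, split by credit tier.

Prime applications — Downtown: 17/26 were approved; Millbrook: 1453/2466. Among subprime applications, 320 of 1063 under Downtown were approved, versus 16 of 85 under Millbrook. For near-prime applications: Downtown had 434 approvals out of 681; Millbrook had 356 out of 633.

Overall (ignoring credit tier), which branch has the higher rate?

Millbrook

Prime: Downtown 17/26 = 65.4%, Millbrook 1453/2466 = 58.9% → Downtown
Subprime: Downtown 320/1063 = 30.1%, Millbrook 16/85 = 18.8% → Downtown
Near-prime: Downtown 434/681 = 63.7%, Millbrook 356/633 = 56.2% → Downtown
Overall: Downtown 771/1770 = 43.6%, Millbrook 1825/3184 = 57.3% → Millbrook
(Downtown wins every credit group but Millbrook wins overall — Downtown's applications skew toward the low-rate subprime group.)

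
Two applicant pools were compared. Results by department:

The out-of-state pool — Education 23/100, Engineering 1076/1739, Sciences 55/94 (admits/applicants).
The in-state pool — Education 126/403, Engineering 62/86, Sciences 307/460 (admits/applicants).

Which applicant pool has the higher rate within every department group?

the in-state pool

Education: the out-of-state pool 23/100 = 23.0%, the in-state pool 126/403 = 31.3% → the in-state pool
Engineering: the out-of-state pool 1076/1739 = 61.9%, the in-state pool 62/86 = 72.1% → the in-state pool
Sciences: the out-of-state pool 55/94 = 58.5%, the in-state pool 307/460 = 66.7% → the in-state pool
The in-state pool has the higher rate in all 3 groups.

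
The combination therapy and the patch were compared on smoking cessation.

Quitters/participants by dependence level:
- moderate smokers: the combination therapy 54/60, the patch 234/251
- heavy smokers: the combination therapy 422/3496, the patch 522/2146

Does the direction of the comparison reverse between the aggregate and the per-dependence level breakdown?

Moderate smokers: the combination therapy 54/60 = 90.0%, the patch 234/251 = 93.2% → the patch
Heavy smokers: the combination therapy 422/3496 = 12.1%, the patch 522/2146 = 24.3% → the patch
Overall: the combination therapy 476/3556 = 13.4%, the patch 756/2397 = 31.5% → the patch
The patch wins overall and in every dependence group — no reversal.

No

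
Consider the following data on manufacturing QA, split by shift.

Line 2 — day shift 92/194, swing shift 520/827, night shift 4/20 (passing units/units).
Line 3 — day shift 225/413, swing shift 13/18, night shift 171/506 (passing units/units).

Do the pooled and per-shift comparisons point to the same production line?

No

Day shift: Line 2 92/194 = 47.4%, Line 3 225/413 = 54.5% → Line 3
Swing shift: Line 2 520/827 = 62.9%, Line 3 13/18 = 72.2% → Line 3
Night shift: Line 2 4/20 = 20.0%, Line 3 171/506 = 33.8% → Line 3
Overall: Line 2 616/1041 = 59.2%, Line 3 409/937 = 43.6% → Line 2
Line 3 wins each shift group but Line 2 wins overall — the comparison reverses. Line 3's units skew toward night shift, which has a lower base rate.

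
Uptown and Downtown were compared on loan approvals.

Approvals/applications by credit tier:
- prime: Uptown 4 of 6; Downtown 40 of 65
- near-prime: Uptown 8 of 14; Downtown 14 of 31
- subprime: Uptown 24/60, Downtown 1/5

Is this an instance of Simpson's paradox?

Yes

Prime: Uptown 4/6 = 66.7%, Downtown 40/65 = 61.5% → Uptown
Near-prime: Uptown 8/14 = 57.1%, Downtown 14/31 = 45.2% → Uptown
Subprime: Uptown 24/60 = 40.0%, Downtown 1/5 = 20.0% → Uptown
Overall: Uptown 36/80 = 45.0%, Downtown 55/101 = 54.5% → Downtown
Uptown wins each credit group but Downtown wins overall — the comparison reverses. Uptown's applications skew toward subprime, which has a lower base rate.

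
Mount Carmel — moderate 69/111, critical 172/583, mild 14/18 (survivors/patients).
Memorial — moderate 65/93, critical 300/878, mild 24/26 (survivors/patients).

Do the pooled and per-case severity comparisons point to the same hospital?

Moderate: Mount Carmel 69/111 = 62.2%, Memorial 65/93 = 69.9% → Memorial
Critical: Mount Carmel 172/583 = 29.5%, Memorial 300/878 = 34.2% → Memorial
Mild: Mount Carmel 14/18 = 77.8%, Memorial 24/26 = 92.3% → Memorial
Overall: Mount Carmel 255/712 = 35.8%, Memorial 389/997 = 39.0% → Memorial
Memorial wins overall and in every case group — no reversal.

Yes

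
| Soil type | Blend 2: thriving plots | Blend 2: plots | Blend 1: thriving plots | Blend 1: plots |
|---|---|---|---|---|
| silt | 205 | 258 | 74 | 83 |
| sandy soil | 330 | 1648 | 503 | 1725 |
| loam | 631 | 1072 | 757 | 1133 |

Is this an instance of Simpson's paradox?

Silt: Blend 2 205/258 = 79.5%, Blend 1 74/83 = 89.2% → Blend 1
Sandy soil: Blend 2 330/1648 = 20.0%, Blend 1 503/1725 = 29.2% → Blend 1
Loam: Blend 2 631/1072 = 58.9%, Blend 1 757/1133 = 66.8% → Blend 1
Overall: Blend 2 1166/2978 = 39.2%, Blend 1 1334/2941 = 45.4% → Blend 1
Blend 1 wins overall and in every soil group — no reversal.

No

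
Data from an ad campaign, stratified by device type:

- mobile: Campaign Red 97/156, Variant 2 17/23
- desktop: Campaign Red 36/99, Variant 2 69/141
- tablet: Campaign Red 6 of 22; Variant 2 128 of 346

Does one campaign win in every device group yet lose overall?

Yes

Mobile: Campaign Red 97/156 = 62.2%, Variant 2 17/23 = 73.9% → Variant 2
Desktop: Campaign Red 36/99 = 36.4%, Variant 2 69/141 = 48.9% → Variant 2
Tablet: Campaign Red 6/22 = 27.3%, Variant 2 128/346 = 37.0% → Variant 2
Overall: Campaign Red 139/277 = 50.2%, Variant 2 214/510 = 42.0% → Campaign Red
Variant 2 wins each device group but Campaign Red wins overall — the comparison reverses. Variant 2's impressions skew toward tablet, which has a lower base rate.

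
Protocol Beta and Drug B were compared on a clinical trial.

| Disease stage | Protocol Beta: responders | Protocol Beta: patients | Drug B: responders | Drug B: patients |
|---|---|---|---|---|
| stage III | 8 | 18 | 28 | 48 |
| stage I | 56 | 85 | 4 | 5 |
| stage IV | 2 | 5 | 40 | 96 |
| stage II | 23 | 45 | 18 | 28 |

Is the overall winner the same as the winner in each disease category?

Stage III: Protocol Beta 8/18 = 44.4%, Drug B 28/48 = 58.3% → Drug B
Stage I: Protocol Beta 56/85 = 65.9%, Drug B 4/5 = 80.0% → Drug B
Stage IV: Protocol Beta 2/5 = 40.0%, Drug B 40/96 = 41.7% → Drug B
Stage II: Protocol Beta 23/45 = 51.1%, Drug B 18/28 = 64.3% → Drug B
Overall: Protocol Beta 89/153 = 58.2%, Drug B 90/177 = 50.8% → Protocol Beta
Drug B wins each disease group but Protocol Beta wins overall — the comparison reverses. Drug B's patients skew toward stage IV, which has a lower base rate.

No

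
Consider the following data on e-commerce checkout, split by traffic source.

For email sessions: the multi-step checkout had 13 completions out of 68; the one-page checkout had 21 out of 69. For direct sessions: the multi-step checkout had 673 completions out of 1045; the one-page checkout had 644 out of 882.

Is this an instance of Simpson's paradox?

Email: the multi-step checkout 13/68 = 19.1%, the one-page checkout 21/69 = 30.4% → the one-page checkout
Direct: the multi-step checkout 673/1045 = 64.4%, the one-page checkout 644/882 = 73.0% → the one-page checkout
Overall: the multi-step checkout 686/1113 = 61.6%, the one-page checkout 665/951 = 69.9% → the one-page checkout
The one-page checkout wins overall and in every traffic group — no reversal.

No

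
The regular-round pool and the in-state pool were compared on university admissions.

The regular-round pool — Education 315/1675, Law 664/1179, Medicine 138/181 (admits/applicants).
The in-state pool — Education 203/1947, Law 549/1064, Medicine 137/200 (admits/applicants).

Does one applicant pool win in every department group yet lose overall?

No

Education: the regular-round pool 315/1675 = 18.8%, the in-state pool 203/1947 = 10.4% → the regular-round pool
Law: the regular-round pool 664/1179 = 56.3%, the in-state pool 549/1064 = 51.6% → the regular-round pool
Medicine: the regular-round pool 138/181 = 76.2%, the in-state pool 137/200 = 68.5% → the regular-round pool
Overall: the regular-round pool 1117/3035 = 36.8%, the in-state pool 889/3211 = 27.7% → the regular-round pool
The regular-round pool wins overall and in every department group — no reversal.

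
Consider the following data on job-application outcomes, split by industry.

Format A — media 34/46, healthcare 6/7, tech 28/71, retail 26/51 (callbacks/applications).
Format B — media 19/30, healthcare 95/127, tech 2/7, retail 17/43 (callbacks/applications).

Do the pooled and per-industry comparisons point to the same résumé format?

Media: Format A 34/46 = 73.9%, Format B 19/30 = 63.3% → Format A
Healthcare: Format A 6/7 = 85.7%, Format B 95/127 = 74.8% → Format A
Tech: Format A 28/71 = 39.4%, Format B 2/7 = 28.6% → Format A
Retail: Format A 26/51 = 51.0%, Format B 17/43 = 39.5% → Format A
Overall: Format A 94/175 = 53.7%, Format B 133/207 = 64.3% → Format B
Format A wins each industry group but Format B wins overall — the comparison reverses. Format A's applications skew toward tech, which has a lower base rate.

No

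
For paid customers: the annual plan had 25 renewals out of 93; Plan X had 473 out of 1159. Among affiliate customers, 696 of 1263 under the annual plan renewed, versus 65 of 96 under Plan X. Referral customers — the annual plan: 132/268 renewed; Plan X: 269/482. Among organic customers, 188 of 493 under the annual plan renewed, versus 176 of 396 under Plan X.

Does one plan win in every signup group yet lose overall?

Paid: the annual plan 25/93 = 26.9%, Plan X 473/1159 = 40.8% → Plan X
Affiliate: the annual plan 696/1263 = 55.1%, Plan X 65/96 = 67.7% → Plan X
Referral: the annual plan 132/268 = 49.3%, Plan X 269/482 = 55.8% → Plan X
Organic: the annual plan 188/493 = 38.1%, Plan X 176/396 = 44.4% → Plan X
Overall: the annual plan 1041/2117 = 49.2%, Plan X 983/2133 = 46.1% → the annual plan
Plan X wins each signup group but the annual plan wins overall — the comparison reverses. Plan X's customers skew toward paid, which has a lower base rate.

Yes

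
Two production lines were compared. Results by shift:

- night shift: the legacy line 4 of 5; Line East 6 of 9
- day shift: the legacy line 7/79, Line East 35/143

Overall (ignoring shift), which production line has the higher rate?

Line East

Night shift: the legacy line 4/5 = 80.0%, Line East 6/9 = 66.7% → the legacy line
Day shift: the legacy line 7/79 = 8.9%, Line East 35/143 = 24.5% → Line East
Overall: the legacy line 11/84 = 13.1%, Line East 41/152 = 27.0% → Line East
(Neither sweeps every shift group, but Line East has the higher pooled rate.)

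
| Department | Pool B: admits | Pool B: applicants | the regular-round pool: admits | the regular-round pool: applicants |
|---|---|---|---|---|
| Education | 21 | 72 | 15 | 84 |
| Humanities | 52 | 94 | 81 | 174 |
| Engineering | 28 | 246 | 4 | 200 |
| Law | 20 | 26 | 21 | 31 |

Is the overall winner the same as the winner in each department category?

Yes

Education: Pool B 21/72 = 29.2%, the regular-round pool 15/84 = 17.9% → Pool B
Humanities: Pool B 52/94 = 55.3%, the regular-round pool 81/174 = 46.6% → Pool B
Engineering: Pool B 28/246 = 11.4%, the regular-round pool 4/200 = 2.0% → Pool B
Law: Pool B 20/26 = 76.9%, the regular-round pool 21/31 = 67.7% → Pool B
Overall: Pool B 121/438 = 27.6%, the regular-round pool 121/489 = 24.7% → Pool B
Pool B wins overall and in every department group — no reversal.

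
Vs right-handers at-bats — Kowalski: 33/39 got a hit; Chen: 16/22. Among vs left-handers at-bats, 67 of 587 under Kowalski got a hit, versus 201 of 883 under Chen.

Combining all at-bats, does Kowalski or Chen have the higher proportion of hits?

Vs right-handers: Kowalski 33/39 = 84.6%, Chen 16/22 = 72.7% → Kowalski
Vs left-handers: Kowalski 67/587 = 11.4%, Chen 201/883 = 22.8% → Chen
Overall: Kowalski 100/626 = 16.0%, Chen 217/905 = 24.0% → Chen
(Neither sweeps every pitcher group, but Chen has the higher pooled rate.)

Chen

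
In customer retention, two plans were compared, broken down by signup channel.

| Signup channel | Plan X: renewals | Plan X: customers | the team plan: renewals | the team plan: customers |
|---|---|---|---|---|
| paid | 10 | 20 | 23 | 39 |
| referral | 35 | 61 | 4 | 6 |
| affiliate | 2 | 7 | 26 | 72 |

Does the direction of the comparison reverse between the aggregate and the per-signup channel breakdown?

Paid: Plan X 10/20 = 50.0%, the team plan 23/39 = 59.0% → the team plan
Referral: Plan X 35/61 = 57.4%, the team plan 4/6 = 66.7% → the team plan
Affiliate: Plan X 2/7 = 28.6%, the team plan 26/72 = 36.1% → the team plan
Overall: Plan X 47/88 = 53.4%, the team plan 53/117 = 45.3% → Plan X
The team plan wins each signup group but Plan X wins overall — the comparison reverses. The team plan's customers skew toward affiliate, which has a lower base rate.

Yes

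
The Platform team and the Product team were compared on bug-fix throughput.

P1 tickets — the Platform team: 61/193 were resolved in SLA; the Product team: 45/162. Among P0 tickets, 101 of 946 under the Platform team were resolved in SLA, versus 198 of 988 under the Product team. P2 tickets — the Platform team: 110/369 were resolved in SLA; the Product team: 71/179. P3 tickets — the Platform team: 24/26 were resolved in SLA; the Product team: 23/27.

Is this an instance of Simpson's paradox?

No

P1: the Platform team 61/193 = 31.6%, the Product team 45/162 = 27.8% → the Platform team
P0: the Platform team 101/946 = 10.7%, the Product team 198/988 = 20.0% → the Product team
P2: the Platform team 110/369 = 29.8%, the Product team 71/179 = 39.7% → the Product team
P3: the Platform team 24/26 = 92.3%, the Product team 23/27 = 85.2% → the Platform team
Overall: the Platform team 296/1534 = 19.3%, the Product team 337/1356 = 24.9% → the Product team
Neither sweeps: the Platform team wins 2 of 4 groups, the Product team wins 2. The Product team wins overall but not every group — no Simpson reversal.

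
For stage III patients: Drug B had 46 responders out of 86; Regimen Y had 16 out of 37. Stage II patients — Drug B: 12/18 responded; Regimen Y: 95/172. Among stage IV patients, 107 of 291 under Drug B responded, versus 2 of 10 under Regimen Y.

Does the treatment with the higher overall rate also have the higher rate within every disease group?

Stage III: Drug B 46/86 = 53.5%, Regimen Y 16/37 = 43.2% → Drug B
Stage II: Drug B 12/18 = 66.7%, Regimen Y 95/172 = 55.2% → Drug B
Stage IV: Drug B 107/291 = 36.8%, Regimen Y 2/10 = 20.0% → Drug B
Overall: Drug B 165/395 = 41.8%, Regimen Y 113/219 = 51.6% → Regimen Y
Drug B wins each disease group but Regimen Y wins overall — the comparison reverses. Drug B's patients skew toward stage IV, which has a lower base rate.

No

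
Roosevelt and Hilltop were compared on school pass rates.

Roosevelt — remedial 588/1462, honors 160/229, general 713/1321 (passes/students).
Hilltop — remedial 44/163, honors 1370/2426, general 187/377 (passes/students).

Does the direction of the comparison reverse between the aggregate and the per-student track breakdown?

Yes

Remedial: Roosevelt 588/1462 = 40.2%, Hilltop 44/163 = 27.0% → Roosevelt
Honors: Roosevelt 160/229 = 69.9%, Hilltop 1370/2426 = 56.5% → Roosevelt
General: Roosevelt 713/1321 = 54.0%, Hilltop 187/377 = 49.6% → Roosevelt
Overall: Roosevelt 1461/3012 = 48.5%, Hilltop 1601/2966 = 54.0% → Hilltop
Roosevelt wins each student group but Hilltop wins overall — the comparison reverses. Roosevelt's students skew toward remedial, which has a lower base rate.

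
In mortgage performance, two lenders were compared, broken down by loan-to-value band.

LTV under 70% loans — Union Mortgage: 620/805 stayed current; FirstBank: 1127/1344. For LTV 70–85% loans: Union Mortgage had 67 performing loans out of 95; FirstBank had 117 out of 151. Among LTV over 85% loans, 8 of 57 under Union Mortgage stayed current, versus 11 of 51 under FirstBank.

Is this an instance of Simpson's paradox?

LTV under 70%: Union Mortgage 620/805 = 77.0%, FirstBank 1127/1344 = 83.9% → FirstBank
LTV 70–85%: Union Mortgage 67/95 = 70.5%, FirstBank 117/151 = 77.5% → FirstBank
LTV over 85%: Union Mortgage 8/57 = 14.0%, FirstBank 11/51 = 21.6% → FirstBank
Overall: Union Mortgage 695/957 = 72.6%, FirstBank 1255/1546 = 81.2% → FirstBank
FirstBank wins overall and in every loan-to-value group — no reversal.

No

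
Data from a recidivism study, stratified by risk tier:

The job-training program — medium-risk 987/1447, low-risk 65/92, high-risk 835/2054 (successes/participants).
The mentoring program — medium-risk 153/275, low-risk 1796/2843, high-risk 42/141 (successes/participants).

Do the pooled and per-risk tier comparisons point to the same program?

Medium-risk: the job-training program 987/1447 = 68.2%, the mentoring program 153/275 = 55.6% → the job-training program
Low-risk: the job-training program 65/92 = 70.7%, the mentoring program 1796/2843 = 63.2% → the job-training program
High-risk: the job-training program 835/2054 = 40.7%, the mentoring program 42/141 = 29.8% → the job-training program
Overall: the job-training program 1887/3593 = 52.5%, the mentoring program 1991/3259 = 61.1% → the mentoring program
The job-training program wins each risk group but the mentoring program wins overall — the comparison reverses. The job-training program's participants skew toward high-risk, which has a lower base rate.

No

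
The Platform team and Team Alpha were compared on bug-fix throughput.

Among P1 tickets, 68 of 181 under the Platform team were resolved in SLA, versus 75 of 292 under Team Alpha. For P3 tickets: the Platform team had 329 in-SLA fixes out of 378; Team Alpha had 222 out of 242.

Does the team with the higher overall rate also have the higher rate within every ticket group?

P1: the Platform team 68/181 = 37.6%, Team Alpha 75/292 = 25.7% → the Platform team
P3: the Platform team 329/378 = 87.0%, Team Alpha 222/242 = 91.7% → Team Alpha
Overall: the Platform team 397/559 = 71.0%, Team Alpha 297/534 = 55.6% → the Platform team
Neither sweeps: the Platform team wins 1 of 2 groups, Team Alpha wins 1. The Platform team wins overall but not every group — no Simpson reversal.

No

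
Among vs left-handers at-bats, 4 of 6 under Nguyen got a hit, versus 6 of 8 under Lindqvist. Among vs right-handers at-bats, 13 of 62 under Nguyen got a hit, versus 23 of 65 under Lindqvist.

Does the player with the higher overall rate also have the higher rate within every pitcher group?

Vs left-handers: Nguyen 4/6 = 66.7%, Lindqvist 6/8 = 75.0% → Lindqvist
Vs right-handers: Nguyen 13/62 = 21.0%, Lindqvist 23/65 = 35.4% → Lindqvist
Overall: Nguyen 17/68 = 25.0%, Lindqvist 29/73 = 39.7% → Lindqvist
Lindqvist wins overall and in every pitcher group — no reversal.

Yes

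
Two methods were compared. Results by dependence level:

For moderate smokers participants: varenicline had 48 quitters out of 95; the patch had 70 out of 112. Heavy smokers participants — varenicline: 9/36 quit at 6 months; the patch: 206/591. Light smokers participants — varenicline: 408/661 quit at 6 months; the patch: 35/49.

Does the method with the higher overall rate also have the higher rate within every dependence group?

No

Moderate smokers: varenicline 48/95 = 50.5%, the patch 70/112 = 62.5% → the patch
Heavy smokers: varenicline 9/36 = 25.0%, the patch 206/591 = 34.9% → the patch
Light smokers: varenicline 408/661 = 61.7%, the patch 35/49 = 71.4% → the patch
Overall: varenicline 465/792 = 58.7%, the patch 311/752 = 41.4% → varenicline
The patch wins each dependence group but varenicline wins overall — the comparison reverses. The patch's participants skew toward heavy smokers, which has a lower base rate.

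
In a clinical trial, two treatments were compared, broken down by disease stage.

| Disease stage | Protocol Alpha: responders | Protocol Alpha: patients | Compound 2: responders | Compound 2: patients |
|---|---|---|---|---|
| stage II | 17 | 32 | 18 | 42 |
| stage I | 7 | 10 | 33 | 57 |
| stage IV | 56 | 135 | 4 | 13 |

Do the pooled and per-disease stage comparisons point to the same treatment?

Stage II: Protocol Alpha 17/32 = 53.1%, Compound 2 18/42 = 42.9% → Protocol Alpha
Stage I: Protocol Alpha 7/10 = 70.0%, Compound 2 33/57 = 57.9% → Protocol Alpha
Stage IV: Protocol Alpha 56/135 = 41.5%, Compound 2 4/13 = 30.8% → Protocol Alpha
Overall: Protocol Alpha 80/177 = 45.2%, Compound 2 55/112 = 49.1% → Compound 2
Protocol Alpha wins each disease group but Compound 2 wins overall — the comparison reverses. Protocol Alpha's patients skew toward stage IV, which has a lower base rate.

No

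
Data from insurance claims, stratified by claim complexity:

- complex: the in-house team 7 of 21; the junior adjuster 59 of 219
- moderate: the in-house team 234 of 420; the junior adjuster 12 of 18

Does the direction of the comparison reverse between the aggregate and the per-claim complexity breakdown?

Complex: the in-house team 7/21 = 33.3%, the junior adjuster 59/219 = 26.9% → the in-house team
Moderate: the in-house team 234/420 = 55.7%, the junior adjuster 12/18 = 66.7% → the junior adjuster
Overall: the in-house team 241/441 = 54.6%, the junior adjuster 71/237 = 30.0% → the in-house team
Neither sweeps: the in-house team wins 1 of 2 groups, the junior adjuster wins 1. The in-house team wins overall but not every group — no Simpson reversal.

No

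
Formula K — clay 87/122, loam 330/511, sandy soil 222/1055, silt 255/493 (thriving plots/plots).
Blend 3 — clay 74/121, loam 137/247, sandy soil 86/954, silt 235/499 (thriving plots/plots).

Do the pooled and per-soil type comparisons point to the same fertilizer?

Yes

Clay: Formula K 87/122 = 71.3%, Blend 3 74/121 = 61.2% → Formula K
Loam: Formula K 330/511 = 64.6%, Blend 3 137/247 = 55.5% → Formula K
Sandy soil: Formula K 222/1055 = 21.0%, Blend 3 86/954 = 9.0% → Formula K
Silt: Formula K 255/493 = 51.7%, Blend 3 235/499 = 47.1% → Formula K
Overall: Formula K 894/2181 = 41.0%, Blend 3 532/1821 = 29.2% → Formula K
Formula K wins overall and in every soil group — no reversal.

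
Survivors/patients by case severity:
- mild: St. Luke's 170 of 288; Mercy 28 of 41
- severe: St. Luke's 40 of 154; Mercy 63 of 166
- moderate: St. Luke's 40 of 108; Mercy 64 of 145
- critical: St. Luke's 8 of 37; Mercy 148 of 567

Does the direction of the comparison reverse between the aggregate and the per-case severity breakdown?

Mild: St. Luke's 170/288 = 59.0%, Mercy 28/41 = 68.3% → Mercy
Severe: St. Luke's 40/154 = 26.0%, Mercy 63/166 = 38.0% → Mercy
Moderate: St. Luke's 40/108 = 37.0%, Mercy 64/145 = 44.1% → Mercy
Critical: St. Luke's 8/37 = 21.6%, Mercy 148/567 = 26.1% → Mercy
Overall: St. Luke's 258/587 = 44.0%, Mercy 303/919 = 33.0% → St. Luke's
Mercy wins each case group but St. Luke's wins overall — the comparison reverses. Mercy's patients skew toward critical, which has a lower base rate.

Yes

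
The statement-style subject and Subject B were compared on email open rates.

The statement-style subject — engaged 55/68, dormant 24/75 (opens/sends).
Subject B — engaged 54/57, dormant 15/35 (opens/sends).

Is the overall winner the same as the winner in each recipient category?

Yes

Engaged: the statement-style subject 55/68 = 80.9%, Subject B 54/57 = 94.7% → Subject B
Dormant: the statement-style subject 24/75 = 32.0%, Subject B 15/35 = 42.9% → Subject B
Overall: the statement-style subject 79/143 = 55.2%, Subject B 69/92 = 75.0% → Subject B
Subject B wins overall and in every recipient group — no reversal.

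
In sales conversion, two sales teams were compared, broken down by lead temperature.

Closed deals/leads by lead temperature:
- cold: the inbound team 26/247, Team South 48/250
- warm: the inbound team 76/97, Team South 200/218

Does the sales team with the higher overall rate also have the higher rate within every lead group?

Yes

Cold: the inbound team 26/247 = 10.5%, Team South 48/250 = 19.2% → Team South
Warm: the inbound team 76/97 = 78.4%, Team South 200/218 = 91.7% → Team South
Overall: the inbound team 102/344 = 29.7%, Team South 248/468 = 53.0% → Team South
Team South wins overall and in every lead group — no reversal.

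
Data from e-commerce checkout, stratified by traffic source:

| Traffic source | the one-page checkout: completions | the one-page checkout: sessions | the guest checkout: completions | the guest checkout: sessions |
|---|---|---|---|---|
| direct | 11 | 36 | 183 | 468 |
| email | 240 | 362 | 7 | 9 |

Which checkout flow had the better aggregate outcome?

the one-page checkout

Direct: the one-page checkout 11/36 = 30.6%, the guest checkout 183/468 = 39.1% → the guest checkout
Email: the one-page checkout 240/362 = 66.3%, the guest checkout 7/9 = 77.8% → the guest checkout
Overall: the one-page checkout 251/398 = 63.1%, the guest checkout 190/477 = 39.8% → the one-page checkout
(The guest checkout wins every traffic group but the one-page checkout wins overall — the guest checkout's sessions skew toward the low-rate direct group.)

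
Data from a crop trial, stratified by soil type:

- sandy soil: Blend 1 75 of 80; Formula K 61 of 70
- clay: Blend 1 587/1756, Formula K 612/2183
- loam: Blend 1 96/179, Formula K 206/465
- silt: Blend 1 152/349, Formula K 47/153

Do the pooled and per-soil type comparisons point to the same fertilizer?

Yes

Sandy soil: Blend 1 75/80 = 93.8%, Formula K 61/70 = 87.1% → Blend 1
Clay: Blend 1 587/1756 = 33.4%, Formula K 612/2183 = 28.0% → Blend 1
Loam: Blend 1 96/179 = 53.6%, Formula K 206/465 = 44.3% → Blend 1
Silt: Blend 1 152/349 = 43.6%, Formula K 47/153 = 30.7% → Blend 1
Overall: Blend 1 910/2364 = 38.5%, Formula K 926/2871 = 32.3% → Blend 1
Blend 1 wins overall and in every soil group — no reversal.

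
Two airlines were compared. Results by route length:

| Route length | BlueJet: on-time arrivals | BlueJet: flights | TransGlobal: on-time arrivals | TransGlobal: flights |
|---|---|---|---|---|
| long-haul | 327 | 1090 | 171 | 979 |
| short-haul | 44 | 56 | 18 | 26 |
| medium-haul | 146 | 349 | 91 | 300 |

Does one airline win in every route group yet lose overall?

No

Long-haul: BlueJet 327/1090 = 30.0%, TransGlobal 171/979 = 17.5% → BlueJet
Short-haul: BlueJet 44/56 = 78.6%, TransGlobal 18/26 = 69.2% → BlueJet
Medium-haul: BlueJet 146/349 = 41.8%, TransGlobal 91/300 = 30.3% → BlueJet
Overall: BlueJet 517/1495 = 34.6%, TransGlobal 280/1305 = 21.5% → BlueJet
BlueJet wins overall and in every route group — no reversal.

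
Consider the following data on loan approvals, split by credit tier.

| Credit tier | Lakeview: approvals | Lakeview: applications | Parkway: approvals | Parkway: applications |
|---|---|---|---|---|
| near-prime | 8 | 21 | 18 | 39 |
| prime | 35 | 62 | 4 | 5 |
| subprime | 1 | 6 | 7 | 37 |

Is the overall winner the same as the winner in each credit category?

No

Near-prime: Lakeview 8/21 = 38.1%, Parkway 18/39 = 46.2% → Parkway
Prime: Lakeview 35/62 = 56.5%, Parkway 4/5 = 80.0% → Parkway
Subprime: Lakeview 1/6 = 16.7%, Parkway 7/37 = 18.9% → Parkway
Overall: Lakeview 44/89 = 49.4%, Parkway 29/81 = 35.8% → Lakeview
Parkway wins each credit group but Lakeview wins overall — the comparison reverses. Parkway's applications skew toward subprime, which has a lower base rate.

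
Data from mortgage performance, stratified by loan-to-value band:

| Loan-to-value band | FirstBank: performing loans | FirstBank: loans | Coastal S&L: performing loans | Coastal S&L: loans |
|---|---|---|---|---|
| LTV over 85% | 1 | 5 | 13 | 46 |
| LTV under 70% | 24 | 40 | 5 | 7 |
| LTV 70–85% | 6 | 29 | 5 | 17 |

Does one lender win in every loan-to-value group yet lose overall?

LTV over 85%: FirstBank 1/5 = 20.0%, Coastal S&L 13/46 = 28.3% → Coastal S&L
LTV under 70%: FirstBank 24/40 = 60.0%, Coastal S&L 5/7 = 71.4% → Coastal S&L
LTV 70–85%: FirstBank 6/29 = 20.7%, Coastal S&L 5/17 = 29.4% → Coastal S&L
Overall: FirstBank 31/74 = 41.9%, Coastal S&L 23/70 = 32.9% → FirstBank
Coastal S&L wins each loan-to-value group but FirstBank wins overall — the comparison reverses. Coastal S&L's loans skew toward LTV over 85%, which has a lower base rate.

Yes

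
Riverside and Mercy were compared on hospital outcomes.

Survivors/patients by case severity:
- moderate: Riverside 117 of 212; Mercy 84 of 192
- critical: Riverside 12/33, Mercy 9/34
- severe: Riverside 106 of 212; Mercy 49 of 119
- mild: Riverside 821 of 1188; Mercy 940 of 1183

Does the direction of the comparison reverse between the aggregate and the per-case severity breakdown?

No

Moderate: Riverside 117/212 = 55.2%, Mercy 84/192 = 43.8% → Riverside
Critical: Riverside 12/33 = 36.4%, Mercy 9/34 = 26.5% → Riverside
Severe: Riverside 106/212 = 50.0%, Mercy 49/119 = 41.2% → Riverside
Mild: Riverside 821/1188 = 69.1%, Mercy 940/1183 = 79.5% → Mercy
Overall: Riverside 1056/1645 = 64.2%, Mercy 1082/1528 = 70.8% → Mercy
Neither sweeps: Riverside wins 3 of 4 groups, Mercy wins 1. Mercy wins overall but not every group — no Simpson reversal.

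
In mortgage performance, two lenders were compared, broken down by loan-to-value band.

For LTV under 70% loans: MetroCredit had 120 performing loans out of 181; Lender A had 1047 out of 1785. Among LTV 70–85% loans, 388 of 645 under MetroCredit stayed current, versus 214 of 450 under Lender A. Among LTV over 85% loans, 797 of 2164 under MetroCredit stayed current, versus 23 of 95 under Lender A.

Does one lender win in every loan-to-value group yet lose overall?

LTV under 70%: MetroCredit 120/181 = 66.3%, Lender A 1047/1785 = 58.7% → MetroCredit
LTV 70–85%: MetroCredit 388/645 = 60.2%, Lender A 214/450 = 47.6% → MetroCredit
LTV over 85%: MetroCredit 797/2164 = 36.8%, Lender A 23/95 = 24.2% → MetroCredit
Overall: MetroCredit 1305/2990 = 43.6%, Lender A 1284/2330 = 55.1% → Lender A
MetroCredit wins each loan-to-value group but Lender A wins overall — the comparison reverses. MetroCredit's loans skew toward LTV over 85%, which has a lower base rate.

Yes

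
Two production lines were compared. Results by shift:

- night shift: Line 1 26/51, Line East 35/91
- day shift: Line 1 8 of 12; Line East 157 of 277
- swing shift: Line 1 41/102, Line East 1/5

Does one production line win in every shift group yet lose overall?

Yes

Night shift: Line 1 26/51 = 51.0%, Line East 35/91 = 38.5% → Line 1
Day shift: Line 1 8/12 = 66.7%, Line East 157/277 = 56.7% → Line 1
Swing shift: Line 1 41/102 = 40.2%, Line East 1/5 = 20.0% → Line 1
Overall: Line 1 75/165 = 45.5%, Line East 193/373 = 51.7% → Line East
Line 1 wins each shift group but Line East wins overall — the comparison reverses. Line 1's units skew toward swing shift, which has a lower base rate.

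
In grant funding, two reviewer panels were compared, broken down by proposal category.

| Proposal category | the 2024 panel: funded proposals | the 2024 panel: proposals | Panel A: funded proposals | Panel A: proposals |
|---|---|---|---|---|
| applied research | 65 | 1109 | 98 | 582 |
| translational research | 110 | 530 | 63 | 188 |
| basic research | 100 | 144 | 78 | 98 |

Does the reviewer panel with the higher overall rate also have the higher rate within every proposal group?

Yes

Applied research: the 2024 panel 65/1109 = 5.9%, Panel A 98/582 = 16.8% → Panel A
Translational research: the 2024 panel 110/530 = 20.8%, Panel A 63/188 = 33.5% → Panel A
Basic research: the 2024 panel 100/144 = 69.4%, Panel A 78/98 = 79.6% → Panel A
Overall: the 2024 panel 275/1783 = 15.4%, Panel A 239/868 = 27.5% → Panel A
Panel A wins overall and in every proposal group — no reversal.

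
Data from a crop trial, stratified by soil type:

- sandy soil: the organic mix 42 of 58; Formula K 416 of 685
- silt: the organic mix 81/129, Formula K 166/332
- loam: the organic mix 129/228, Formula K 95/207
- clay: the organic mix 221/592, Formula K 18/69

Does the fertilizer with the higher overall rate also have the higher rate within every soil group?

Sandy soil: the organic mix 42/58 = 72.4%, Formula K 416/685 = 60.7% → the organic mix
Silt: the organic mix 81/129 = 62.8%, Formula K 166/332 = 50.0% → the organic mix
Loam: the organic mix 129/228 = 56.6%, Formula K 95/207 = 45.9% → the organic mix
Clay: the organic mix 221/592 = 37.3%, Formula K 18/69 = 26.1% → the organic mix
Overall: the organic mix 473/1007 = 47.0%, Formula K 695/1293 = 53.8% → Formula K
The organic mix wins each soil group but Formula K wins overall — the comparison reverses. The organic mix's plots skew toward clay, which has a lower base rate.

No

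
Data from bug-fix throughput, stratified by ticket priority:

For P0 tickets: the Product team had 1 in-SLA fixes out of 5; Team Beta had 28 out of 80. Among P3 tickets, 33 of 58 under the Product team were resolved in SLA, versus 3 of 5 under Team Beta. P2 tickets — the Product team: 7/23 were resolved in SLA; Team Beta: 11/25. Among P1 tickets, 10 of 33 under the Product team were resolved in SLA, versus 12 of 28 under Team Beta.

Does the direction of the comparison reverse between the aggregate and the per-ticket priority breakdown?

Yes

P0: the Product team 1/5 = 20.0%, Team Beta 28/80 = 35.0% → Team Beta
P3: the Product team 33/58 = 56.9%, Team Beta 3/5 = 60.0% → Team Beta
P2: the Product team 7/23 = 30.4%, Team Beta 11/25 = 44.0% → Team Beta
P1: the Product team 10/33 = 30.3%, Team Beta 12/28 = 42.9% → Team Beta
Overall: the Product team 51/119 = 42.9%, Team Beta 54/138 = 39.1% → the Product team
Team Beta wins each ticket group but the Product team wins overall — the comparison reverses. Team Beta's tickets skew toward P0, which has a lower base rate.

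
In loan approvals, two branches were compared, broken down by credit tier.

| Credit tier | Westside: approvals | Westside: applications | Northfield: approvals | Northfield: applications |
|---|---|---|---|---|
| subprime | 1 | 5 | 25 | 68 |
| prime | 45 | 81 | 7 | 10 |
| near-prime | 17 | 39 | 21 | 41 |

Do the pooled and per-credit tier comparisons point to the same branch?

No

Subprime: Westside 1/5 = 20.0%, Northfield 25/68 = 36.8% → Northfield
Prime: Westside 45/81 = 55.6%, Northfield 7/10 = 70.0% → Northfield
Near-prime: Westside 17/39 = 43.6%, Northfield 21/41 = 51.2% → Northfield
Overall: Westside 63/125 = 50.4%, Northfield 53/119 = 44.5% → Westside
Northfield wins each credit group but Westside wins overall — the comparison reverses. Northfield's applications skew toward subprime, which has a lower base rate.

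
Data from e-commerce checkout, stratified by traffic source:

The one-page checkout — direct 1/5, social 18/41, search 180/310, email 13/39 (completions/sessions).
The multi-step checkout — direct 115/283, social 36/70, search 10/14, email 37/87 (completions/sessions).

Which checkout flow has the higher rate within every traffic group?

the multi-step checkout

Direct: the one-page checkout 1/5 = 20.0%, the multi-step checkout 115/283 = 40.6% → the multi-step checkout
Social: the one-page checkout 18/41 = 43.9%, the multi-step checkout 36/70 = 51.4% → the multi-step checkout
Search: the one-page checkout 180/310 = 58.1%, the multi-step checkout 10/14 = 71.4% → the multi-step checkout
Email: the one-page checkout 13/39 = 33.3%, the multi-step checkout 37/87 = 42.5% → the multi-step checkout
The multi-step checkout has the higher rate in all 4 groups.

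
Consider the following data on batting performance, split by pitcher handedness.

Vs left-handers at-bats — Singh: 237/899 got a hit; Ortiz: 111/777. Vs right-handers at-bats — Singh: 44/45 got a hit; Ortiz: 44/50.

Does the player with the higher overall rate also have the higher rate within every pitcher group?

Vs left-handers: Singh 237/899 = 26.4%, Ortiz 111/777 = 14.3% → Singh
Vs right-handers: Singh 44/45 = 97.8%, Ortiz 44/50 = 88.0% → Singh
Overall: Singh 281/944 = 29.8%, Ortiz 155/827 = 18.7% → Singh
Singh wins overall and in every pitcher group — no reversal.

Yes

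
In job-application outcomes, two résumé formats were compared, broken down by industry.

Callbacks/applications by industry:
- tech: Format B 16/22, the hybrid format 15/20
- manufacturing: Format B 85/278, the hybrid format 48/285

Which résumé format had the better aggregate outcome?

Tech: Format B 16/22 = 72.7%, the hybrid format 15/20 = 75.0% → the hybrid format
Manufacturing: Format B 85/278 = 30.6%, the hybrid format 48/285 = 16.8% → Format B
Overall: Format B 101/300 = 33.7%, the hybrid format 63/305 = 20.7% → Format B
(Neither sweeps every industry group, but Format B has the higher pooled rate.)

Format B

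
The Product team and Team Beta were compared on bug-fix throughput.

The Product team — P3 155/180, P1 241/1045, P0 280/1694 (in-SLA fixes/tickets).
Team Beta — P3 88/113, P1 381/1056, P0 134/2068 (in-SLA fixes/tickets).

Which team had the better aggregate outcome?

the Product team

P3: the Product team 155/180 = 86.1%, Team Beta 88/113 = 77.9% → the Product team
P1: the Product team 241/1045 = 23.1%, Team Beta 381/1056 = 36.1% → Team Beta
P0: the Product team 280/1694 = 16.5%, Team Beta 134/2068 = 6.5% → the Product team
Overall: the Product team 676/2919 = 23.2%, Team Beta 603/3237 = 18.6% → the Product team
(Neither sweeps every ticket group, but the Product team has the higher pooled rate.)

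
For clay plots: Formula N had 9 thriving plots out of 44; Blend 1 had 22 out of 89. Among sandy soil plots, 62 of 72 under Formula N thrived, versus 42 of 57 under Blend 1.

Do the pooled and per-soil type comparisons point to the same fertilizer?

No

Clay: Formula N 9/44 = 20.5%, Blend 1 22/89 = 24.7% → Blend 1
Sandy soil: Formula N 62/72 = 86.1%, Blend 1 42/57 = 73.7% → Formula N
Overall: Formula N 71/116 = 61.2%, Blend 1 64/146 = 43.8% → Formula N
Neither sweeps: Formula N wins 1 of 2 groups, Blend 1 wins 1. Formula N wins overall but not every group — no Simpson reversal.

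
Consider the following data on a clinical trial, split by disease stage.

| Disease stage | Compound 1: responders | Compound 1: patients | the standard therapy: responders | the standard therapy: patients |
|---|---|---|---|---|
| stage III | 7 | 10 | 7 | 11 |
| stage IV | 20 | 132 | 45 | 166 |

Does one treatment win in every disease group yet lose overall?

Stage III: Compound 1 7/10 = 70.0%, the standard therapy 7/11 = 63.6% → Compound 1
Stage IV: Compound 1 20/132 = 15.2%, the standard therapy 45/166 = 27.1% → the standard therapy
Overall: Compound 1 27/142 = 19.0%, the standard therapy 52/177 = 29.4% → the standard therapy
Neither sweeps: Compound 1 wins 1 of 2 groups, the standard therapy wins 1. The standard therapy wins overall but not every group — no Simpson reversal.

No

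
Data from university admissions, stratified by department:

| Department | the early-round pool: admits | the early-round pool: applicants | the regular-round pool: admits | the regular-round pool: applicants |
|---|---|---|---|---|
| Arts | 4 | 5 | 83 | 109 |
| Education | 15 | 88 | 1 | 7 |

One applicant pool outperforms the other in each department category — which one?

the early-round pool

Arts: the early-round pool 4/5 = 80.0%, the regular-round pool 83/109 = 76.1% → the early-round pool
Education: the early-round pool 15/88 = 17.0%, the regular-round pool 1/7 = 14.3% → the early-round pool
The early-round pool has the higher rate in both groups.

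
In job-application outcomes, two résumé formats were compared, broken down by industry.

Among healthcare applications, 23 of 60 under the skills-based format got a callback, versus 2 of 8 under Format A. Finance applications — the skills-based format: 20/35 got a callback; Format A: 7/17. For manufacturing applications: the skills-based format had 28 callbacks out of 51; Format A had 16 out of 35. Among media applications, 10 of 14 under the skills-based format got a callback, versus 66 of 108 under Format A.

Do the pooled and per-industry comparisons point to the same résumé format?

No

Healthcare: the skills-based format 23/60 = 38.3%, Format A 2/8 = 25.0% → the skills-based format
Finance: the skills-based format 20/35 = 57.1%, Format A 7/17 = 41.2% → the skills-based format
Manufacturing: the skills-based format 28/51 = 54.9%, Format A 16/35 = 45.7% → the skills-based format
Media: the skills-based format 10/14 = 71.4%, Format A 66/108 = 61.1% → the skills-based format
Overall: the skills-based format 81/160 = 50.6%, Format A 91/168 = 54.2% → Format A
The skills-based format wins each industry group but Format A wins overall — the comparison reverses. The skills-based format's applications skew toward healthcare, which has a lower base rate.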